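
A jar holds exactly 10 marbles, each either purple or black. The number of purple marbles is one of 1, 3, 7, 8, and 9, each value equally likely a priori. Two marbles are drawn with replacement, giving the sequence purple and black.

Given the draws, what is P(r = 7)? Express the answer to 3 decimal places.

0.276

Under each hypothesis, the probability of the observed sequence is: P(data | r = 1) = (1/10)(9/10) = 9/100; P(data | r = 3) = (3/10)(7/10) = 21/100; P(data | r = 7) = (7/10)(3/10) = 21/100; P(data | r = 8) = (8/10)(2/10) = 4/25; P(data | r = 9) = (9/10)(1/10) = 9/100.
Multiplying each by its prior: 1/5 · 9/100 = 9/500, 1/5 · 21/100 = 21/500, 1/5 · 21/100 = 21/500, 1/5 · 4/25 = 4/125, 1/5 · 9/100 = 9/500; summing to 19/125.
Hence P(r = 7 | data) = (21/500) / (19/125) = 21/76.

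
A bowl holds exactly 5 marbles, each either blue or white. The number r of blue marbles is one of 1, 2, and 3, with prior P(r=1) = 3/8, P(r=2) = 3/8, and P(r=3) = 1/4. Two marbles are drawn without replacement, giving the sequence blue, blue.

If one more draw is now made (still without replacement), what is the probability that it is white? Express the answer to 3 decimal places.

0.778

For each hypothesis, P(data | H) works out to: P(data | r = 1) = (1/5)(0/4) = 0; P(data | r = 2) = (2/5)(1/4) = 1/10; P(data | r = 3) = (3/5)(2/4) = 3/10.
The prior-weighted likelihoods are 3/8 · 0 = 0, 3/8 · 1/10 = 3/80, 1/4 · 3/10 = 3/40; summing to 9/80.
Normalising, the posterior is P(r = 1 | data) = 0, P(r = 2 | data) = 1/3, P(r = 3 | data) = 2/3.
Averaging over the posterior, P(white next | data) = (1)(1/3) + (2/3)(2/3) = 7/9.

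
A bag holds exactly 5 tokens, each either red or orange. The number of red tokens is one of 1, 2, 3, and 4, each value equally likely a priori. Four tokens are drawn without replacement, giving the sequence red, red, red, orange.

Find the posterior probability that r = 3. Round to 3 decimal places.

For each hypothesis, P(data | H) works out to: P(data | r = 1) = (1/5)(0/4) = 0; P(data | r = 2) = (2/5)(1/4)(0/3) = 0; P(data | r = 3) = (3/5)(2/4)(1/3)(2/2) = 1/10; P(data | r = 4) = (4/5)(3/4)(2/3)(1/2) = 1/5.
The prior-weighted likelihoods are 1/4 · 0 = 0, 1/4 · 0 = 0, 1/4 · 1/10 = 1/40, 1/4 · 1/5 = 1/20; these sum to 3/40.
By Bayes' rule, P(r = 3 | data) = (1/40) / (3/40) = 1/3.

0.333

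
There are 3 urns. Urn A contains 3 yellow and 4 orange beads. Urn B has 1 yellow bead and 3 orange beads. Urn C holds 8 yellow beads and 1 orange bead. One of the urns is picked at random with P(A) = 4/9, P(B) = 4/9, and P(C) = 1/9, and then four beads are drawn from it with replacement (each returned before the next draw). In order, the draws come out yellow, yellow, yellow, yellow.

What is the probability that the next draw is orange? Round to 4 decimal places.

The likelihood of the observed sequence under each hypothesis: P(data | urn A) = (3/7)(3/7)(3/7)(3/7) = 0.033736; P(data | urn B) = (1/4)(1/4)(1/4)(1/4) = 0.0039062; P(data | urn C) = (8/9)(8/9)(8/9)(8/9) = 0.6243.
Weighting by the prior gives 4/9 · 0.033736 = 0.014994, 4/9 · 0.0039062 = 0.0017361, 1/9 · 0.6243 = 0.069366; these sum to 0.086096.
The posterior is then P(urn A | data) = 0.17415, P(urn B | data) = 0.020165, P(urn C | data) = 0.80568.
Averaging over the posterior, P(orange next | data) = (4/7)(0.17415) + (3/4)(0.020165) + (1/9)(0.80568) = 0.20416.

0.2042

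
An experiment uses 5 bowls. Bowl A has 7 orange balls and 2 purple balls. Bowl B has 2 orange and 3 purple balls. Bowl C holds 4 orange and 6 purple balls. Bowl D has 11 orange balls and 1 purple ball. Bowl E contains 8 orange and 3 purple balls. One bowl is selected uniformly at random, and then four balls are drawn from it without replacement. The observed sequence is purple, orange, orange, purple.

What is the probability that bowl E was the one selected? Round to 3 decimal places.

For each hypothesis, P(data | H) works out to: P(data | bowl A) = (2/9)(7/8)(6/7)(1/6) = 0.027778; P(data | bowl B) = (3/5)(2/4)(1/3)(2/2) = 0.1; P(data | bowl C) = (6/10)(4/9)(3/8)(5/7) = 0.071429; P(data | bowl D) = (1/12)(11/11)(10/10)(0/9) = 0; P(data | bowl E) = (3/11)(8/10)(7/9)(2/8) = 0.042424.
The prior-weighted likelihoods are 1/5 · 0.027778 = 0.0055556, 1/5 · 0.1 = 0.02, 1/5 · 0.071429 = 0.014286, 1/5 · 0 = 0, 1/5 · 0.042424 = 0.0084848; with total 0.048326.
Therefore the posterior P(bowl E | data) = (0.0084848) / (0.048326) = 0.17557.

0.176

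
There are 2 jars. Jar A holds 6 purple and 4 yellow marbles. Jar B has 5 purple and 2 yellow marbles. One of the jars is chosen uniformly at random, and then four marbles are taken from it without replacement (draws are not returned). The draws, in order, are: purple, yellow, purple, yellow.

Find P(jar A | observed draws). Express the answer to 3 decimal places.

For each hypothesis, P(data | H) works out to: P(data | jar A) = (6/10)(4/9)(5/8)(3/7) = 1/14; P(data | jar B) = (5/7)(2/6)(4/5)(1/4) = 1/21.
Weighting by the prior gives 1/2 · 1/14 = 1/28, 1/2 · 1/21 = 1/42; these sum to 5/84.
Therefore the posterior P(jar A | data) = (1/28) / (5/84) = 3/5.

0.600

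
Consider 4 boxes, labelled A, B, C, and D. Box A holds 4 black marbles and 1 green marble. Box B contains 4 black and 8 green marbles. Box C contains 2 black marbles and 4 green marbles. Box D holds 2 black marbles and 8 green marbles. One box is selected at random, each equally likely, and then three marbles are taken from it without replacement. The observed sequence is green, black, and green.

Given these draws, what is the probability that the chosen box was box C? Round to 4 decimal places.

Compute the likelihood of the observed sequence for each case: P(data | box A) = (1/5)(4/4)(0/3) = 0; P(data | box B) = (8/12)(4/11)(7/10) = 28/165; P(data | box C) = (4/6)(2/5)(3/4) = 1/5; P(data | box D) = (8/10)(2/9)(7/8) = 7/45.
Multiplying each by its prior: 1/4 · 0 = 0, 1/4 · 28/165 = 7/165, 1/4 · 1/5 = 1/20, 1/4 · 7/45 = 7/180; with total 13/99.
By Bayes' rule, P(box C | data) = (1/20) / (13/99) = 99/260.

0.3808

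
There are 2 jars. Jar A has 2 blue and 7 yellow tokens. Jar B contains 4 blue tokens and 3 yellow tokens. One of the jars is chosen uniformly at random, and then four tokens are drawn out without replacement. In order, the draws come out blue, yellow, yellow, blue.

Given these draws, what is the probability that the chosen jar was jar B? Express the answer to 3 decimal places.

For each hypothesis, P(data | H) works out to: P(data | jar A) = (2/9)(7/8)(6/7)(1/6) = 0.027778; P(data | jar B) = (4/7)(3/6)(2/5)(3/4) = 0.085714.
Weighting by the prior gives 1/2 · 0.027778 = 0.013889, 1/2 · 0.085714 = 0.042857; these sum to 0.056746.
So P(jar B | data) = (0.042857) / (0.056746) = 0.75524.

0.755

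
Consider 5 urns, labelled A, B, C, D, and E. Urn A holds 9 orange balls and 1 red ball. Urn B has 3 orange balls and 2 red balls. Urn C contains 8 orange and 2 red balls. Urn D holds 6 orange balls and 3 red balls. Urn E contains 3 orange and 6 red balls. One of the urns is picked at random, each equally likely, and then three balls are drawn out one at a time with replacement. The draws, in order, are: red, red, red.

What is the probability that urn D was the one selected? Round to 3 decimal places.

0.091

For each hypothesis, P(data | H) works out to: P(data | urn A) = (1/10)(1/10)(1/10) = 0.001; P(data | urn B) = (2/5)(2/5)(2/5) = 0.064; P(data | urn C) = (2/10)(2/10)(2/10) = 0.008; P(data | urn D) = (3/9)(3/9)(3/9) = 0.037037; P(data | urn E) = (6/9)(6/9)(6/9) = 0.2963.
The prior-weighted likelihoods are 1/5 · 0.001 = 0.0002, 1/5 · 0.064 = 0.0128, 1/5 · 0.008 = 0.0016, 1/5 · 0.037037 = 0.0074074, 1/5 · 0.2963 = 0.059259; summing to 0.081267.
Therefore the posterior P(urn D | data) = (0.0074074) / (0.081267) = 0.091149.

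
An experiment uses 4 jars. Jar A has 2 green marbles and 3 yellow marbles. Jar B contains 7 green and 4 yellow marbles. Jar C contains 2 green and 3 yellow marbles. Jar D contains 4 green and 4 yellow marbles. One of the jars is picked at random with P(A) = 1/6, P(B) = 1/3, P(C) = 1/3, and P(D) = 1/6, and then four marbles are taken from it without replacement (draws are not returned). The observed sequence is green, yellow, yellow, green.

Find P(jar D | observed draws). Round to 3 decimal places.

Under each hypothesis, the probability of the observed sequence is: P(data | jar A) = (2/5)(3/4)(2/3)(1/2) = 1/10; P(data | jar B) = (7/11)(4/10)(3/9)(6/8) = 7/110; P(data | jar C) = (2/5)(3/4)(2/3)(1/2) = 1/10; P(data | jar D) = (4/8)(4/7)(3/6)(3/5) = 3/35.
The prior-weighted likelihoods are 1/6 · 1/10 = 1/60, 1/3 · 7/110 = 7/330, 1/3 · 1/10 = 1/30, 1/6 · 3/35 = 1/70; with total 79/924.
Therefore the posterior P(jar D | data) = (1/70) / (79/924) = 66/395.

0.167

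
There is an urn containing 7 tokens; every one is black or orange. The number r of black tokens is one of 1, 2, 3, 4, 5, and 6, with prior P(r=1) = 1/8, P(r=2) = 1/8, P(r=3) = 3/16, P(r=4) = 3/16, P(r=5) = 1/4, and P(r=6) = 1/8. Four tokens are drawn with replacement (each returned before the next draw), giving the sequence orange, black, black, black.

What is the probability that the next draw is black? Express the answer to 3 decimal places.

0.651

Compute the likelihood of the observed sequence for each case: P(data | r = 1) = (6/7)(1/7)(1/7)(1/7) = 0.002499; P(data | r = 2) = (5/7)(2/7)(2/7)(2/7) = 0.01666; P(data | r = 3) = (4/7)(3/7)(3/7)(3/7) = 0.044981; P(data | r = 4) = (3/7)(4/7)(4/7)(4/7) = 0.079967; P(data | r = 5) = (2/7)(5/7)(5/7)(5/7) = 0.10412; P(data | r = 6) = (1/7)(6/7)(6/7)(6/7) = 0.089963.
Multiplying each by its prior: 1/8 · 0.002499 = 0.00031237, 1/8 · 0.01666 = 0.0020825, 3/16 · 0.044981 = 0.008434, 3/16 · 0.079967 = 0.014994, 1/4 · 0.10412 = 0.026031, 1/8 · 0.089963 = 0.011245; these sum to 0.063099.
Dividing through by the total gives posterior P(r = 1 | data) = 0.0049505, P(r = 2 | data) = 0.033003, P(r = 3 | data) = 0.13366, P(r = 4 | data) = 0.23762, P(r = 5 | data) = 0.41254, P(r = 6 | data) = 0.17822.
So P(black next | data) = Σ P(black next | H) P(H | data) = (1/7)(0.0049505) + (2/7)(0.033003) + (3/7)(0.13366) + (4/7)(0.23762) + (5/7)(0.41254) + (6/7)(0.17822) = 0.65064.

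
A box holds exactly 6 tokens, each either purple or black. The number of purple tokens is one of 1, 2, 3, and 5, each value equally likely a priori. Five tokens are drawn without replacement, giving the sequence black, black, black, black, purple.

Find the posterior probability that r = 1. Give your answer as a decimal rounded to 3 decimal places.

For each hypothesis, P(data | H) works out to: P(data | r = 1) = (5/6)(4/5)(3/4)(2/3)(1/2) = 1/6; P(data | r = 2) = (4/6)(3/5)(2/4)(1/3)(2/2) = 1/15; P(data | r = 3) = (3/6)(2/5)(1/4)(0/3) = 0; P(data | r = 5) = (1/6)(0/5) = 0.
Weighting by the prior gives 1/4 · 1/6 = 1/24, 1/4 · 1/15 = 1/60, 1/4 · 0 = 0, 1/4 · 0 = 0; summing to 7/120.
By Bayes' rule, P(r = 1 | data) = (1/24) / (7/120) = 5/7.

0.714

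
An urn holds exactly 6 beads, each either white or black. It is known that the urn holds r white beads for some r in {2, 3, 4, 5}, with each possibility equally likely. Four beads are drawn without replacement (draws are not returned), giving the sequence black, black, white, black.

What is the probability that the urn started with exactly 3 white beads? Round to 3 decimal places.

The likelihood of the observed sequence under each hypothesis: P(data | r = 2) = (4/6)(3/5)(2/4)(2/3) = 2/15; P(data | r = 3) = (3/6)(2/5)(3/4)(1/3) = 1/20; P(data | r = 4) = (2/6)(1/5)(4/4)(0/3) = 0; P(data | r = 5) = (1/6)(0/5) = 0.
Weighting by the prior gives 1/4 · 2/15 = 1/30, 1/4 · 1/20 = 1/80, 1/4 · 0 = 0, 1/4 · 0 = 0; these sum to 11/240.
Therefore the posterior P(r = 3 | data) = (1/80) / (11/240) = 3/11.

0.273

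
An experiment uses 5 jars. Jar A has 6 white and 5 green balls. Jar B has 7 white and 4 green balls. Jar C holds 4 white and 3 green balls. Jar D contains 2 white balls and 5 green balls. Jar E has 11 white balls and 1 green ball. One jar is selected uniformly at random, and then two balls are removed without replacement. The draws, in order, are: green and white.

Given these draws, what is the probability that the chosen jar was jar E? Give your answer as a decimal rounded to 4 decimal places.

0.0735

Under each hypothesis, the probability of the observed sequence is: P(data | jar A) = (5/11)(6/10) = 0.27273; P(data | jar B) = (4/11)(7/10) = 0.25455; P(data | jar C) = (3/7)(4/6) = 0.28571; P(data | jar D) = (5/7)(2/6) = 0.2381; P(data | jar E) = (1/12)(11/11) = 0.083333.
Weighting by the prior gives 1/5 · 0.27273 = 0.054545, 1/5 · 0.25455 = 0.050909, 1/5 · 0.28571 = 0.057143, 1/5 · 0.2381 = 0.047619, 1/5 · 0.083333 = 0.016667; summing to 0.22688.
So P(jar E | data) = (0.016667) / (0.22688) = 0.073459.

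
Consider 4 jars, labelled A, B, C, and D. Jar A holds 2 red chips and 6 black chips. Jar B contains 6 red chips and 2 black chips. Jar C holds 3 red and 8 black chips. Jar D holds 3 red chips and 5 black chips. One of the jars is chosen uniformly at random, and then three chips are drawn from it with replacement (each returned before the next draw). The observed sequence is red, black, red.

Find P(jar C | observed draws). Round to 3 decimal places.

Under each hypothesis, the probability of the observed sequence is: P(data | jar A) = (2/8)(6/8)(2/8) = 0.046875; P(data | jar B) = (6/8)(2/8)(6/8) = 0.14062; P(data | jar C) = (3/11)(8/11)(3/11) = 0.054095; P(data | jar D) = (3/8)(5/8)(3/8) = 0.087891.
The prior-weighted likelihoods are 1/4 · 0.046875 = 0.011719, 1/4 · 0.14062 = 0.035156, 1/4 · 0.054095 = 0.013524, 1/4 · 0.087891 = 0.021973; with total 0.082371.
By Bayes' rule, P(jar C | data) = (0.013524) / (0.082371) = 0.16418.

0.164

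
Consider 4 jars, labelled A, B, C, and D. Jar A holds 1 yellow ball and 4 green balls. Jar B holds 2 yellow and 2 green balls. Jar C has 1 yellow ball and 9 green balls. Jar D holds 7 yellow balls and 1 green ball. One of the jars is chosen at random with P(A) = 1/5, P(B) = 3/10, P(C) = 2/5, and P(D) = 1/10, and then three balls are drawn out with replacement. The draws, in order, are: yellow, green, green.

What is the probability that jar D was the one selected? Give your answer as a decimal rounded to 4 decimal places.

0.0141

Compute the likelihood of the observed sequence for each case: P(data | jar A) = (1/5)(4/5)(4/5) = 0.128; P(data | jar B) = (2/4)(2/4)(2/4) = 0.125; P(data | jar C) = (1/10)(9/10)(9/10) = 0.081; P(data | jar D) = (7/8)(1/8)(1/8) = 0.013672.
Multiplying each by its prior: 1/5 · 0.128 = 0.0256, 3/10 · 0.125 = 0.0375, 2/5 · 0.081 = 0.0324, 1/10 · 0.013672 = 0.0013672; with total 0.096867.
By Bayes' rule, P(jar D | data) = (0.0013672) / (0.096867) = 0.014114.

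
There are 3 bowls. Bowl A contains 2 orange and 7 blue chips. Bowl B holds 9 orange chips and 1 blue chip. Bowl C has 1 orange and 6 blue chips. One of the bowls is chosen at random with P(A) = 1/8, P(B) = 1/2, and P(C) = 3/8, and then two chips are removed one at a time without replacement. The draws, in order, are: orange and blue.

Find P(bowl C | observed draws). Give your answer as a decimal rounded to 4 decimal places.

The likelihood of the observed sequence under each hypothesis: P(data | bowl A) = (2/9)(7/8) = 0.19444; P(data | bowl B) = (9/10)(1/9) = 0.1; P(data | bowl C) = (1/7)(6/6) = 0.14286.
The prior-weighted likelihoods are 1/8 · 0.19444 = 0.024306, 1/2 · 0.1 = 0.05, 3/8 · 0.14286 = 0.053571; these sum to 0.12788.
By Bayes' rule, P(bowl C | data) = (0.053571) / (0.12788) = 0.41893.

0.4189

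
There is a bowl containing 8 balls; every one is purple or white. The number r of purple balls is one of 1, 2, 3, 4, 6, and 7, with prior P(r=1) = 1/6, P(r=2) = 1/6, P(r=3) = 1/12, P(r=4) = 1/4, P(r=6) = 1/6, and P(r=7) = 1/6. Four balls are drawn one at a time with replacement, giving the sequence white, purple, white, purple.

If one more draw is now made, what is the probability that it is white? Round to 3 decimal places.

For each hypothesis, P(data | H) works out to: P(data | r = 1) = (7/8)(1/8)(7/8)(1/8) = 0.011963; P(data | r = 2) = (6/8)(2/8)(6/8)(2/8) = 0.035156; P(data | r = 3) = (5/8)(3/8)(5/8)(3/8) = 0.054932; P(data | r = 4) = (4/8)(4/8)(4/8)(4/8) = 0.0625; P(data | r = 6) = (2/8)(6/8)(2/8)(6/8) = 0.035156; P(data | r = 7) = (1/8)(7/8)(1/8)(7/8) = 0.011963.
Multiplying each by its prior: 1/6 · 0.011963 = 0.0019938, 1/6 · 0.035156 = 0.0058594, 1/12 · 0.054932 = 0.0045776, 1/4 · 0.0625 = 0.015625, 1/6 · 0.035156 = 0.0058594, 1/6 · 0.011963 = 0.0019938; these sum to 0.035909.
The posterior is then P(r = 1 | data) = 0.055524, P(r = 2 | data) = 0.16317, P(r = 3 | data) = 0.12748, P(r = 4 | data) = 0.43513, P(r = 6 | data) = 0.16317, P(r = 7 | data) = 0.055524.
So P(white next | data) = Σ P(white next | H) P(H | data) = (7/8)(0.055524) + (3/4)(0.16317) + (5/8)(0.12748) + (1/2)(0.43513) + (1/4)(0.16317) + (1/8)(0.055524) = 0.51593.

0.516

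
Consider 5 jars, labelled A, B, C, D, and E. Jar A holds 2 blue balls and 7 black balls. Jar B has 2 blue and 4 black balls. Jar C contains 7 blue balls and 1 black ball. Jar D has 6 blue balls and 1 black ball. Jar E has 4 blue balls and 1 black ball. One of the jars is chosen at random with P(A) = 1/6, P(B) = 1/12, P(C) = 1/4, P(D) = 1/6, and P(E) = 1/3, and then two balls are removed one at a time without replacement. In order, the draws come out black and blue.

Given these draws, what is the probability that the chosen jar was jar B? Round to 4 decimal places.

0.1260

For each hypothesis, P(data | H) works out to: P(data | jar A) = (7/9)(2/8) = 0.19444; P(data | jar B) = (4/6)(2/5) = 0.26667; P(data | jar C) = (1/8)(7/7) = 0.125; P(data | jar D) = (1/7)(6/6) = 0.14286; P(data | jar E) = (1/5)(4/4) = 0.2.
The prior-weighted likelihoods are 1/6 · 0.19444 = 0.032407, 1/12 · 0.26667 = 0.022222, 1/4 · 0.125 = 0.03125, 1/6 · 0.14286 = 0.02381, 1/3 · 0.2 = 0.066667; these sum to 0.17636.
By Bayes' rule, P(jar B | data) = (0.022222) / (0.17636) = 0.12601.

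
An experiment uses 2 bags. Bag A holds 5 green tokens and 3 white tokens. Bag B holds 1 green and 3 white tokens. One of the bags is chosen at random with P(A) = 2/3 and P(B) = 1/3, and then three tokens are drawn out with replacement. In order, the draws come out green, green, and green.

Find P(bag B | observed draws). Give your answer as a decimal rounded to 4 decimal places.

0.0310

The likelihood of the observed sequence under each hypothesis: P(data | bag A) = (5/8)(5/8)(5/8) = 125/512; P(data | bag B) = (1/4)(1/4)(1/4) = 1/64.
Weighting by the prior gives 2/3 · 125/512 = 125/768, 1/3 · 1/64 = 1/192; with total 43/256.
By Bayes' rule, P(bag B | data) = (1/192) / (43/256) = 4/129.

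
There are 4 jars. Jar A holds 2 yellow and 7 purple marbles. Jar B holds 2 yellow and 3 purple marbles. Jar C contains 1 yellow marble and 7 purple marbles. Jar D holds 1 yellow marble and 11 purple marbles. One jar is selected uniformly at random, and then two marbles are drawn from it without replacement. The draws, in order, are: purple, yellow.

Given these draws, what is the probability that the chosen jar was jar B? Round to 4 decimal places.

The likelihood of the observed sequence under each hypothesis: P(data | jar A) = (7/9)(2/8) = 0.19444; P(data | jar B) = (3/5)(2/4) = 0.3; P(data | jar C) = (7/8)(1/7) = 0.125; P(data | jar D) = (11/12)(1/11) = 0.083333.
Weighting by the prior gives 1/4 · 0.19444 = 0.048611, 1/4 · 0.3 = 0.075, 1/4 · 0.125 = 0.03125, 1/4 · 0.083333 = 0.020833; summing to 0.17569.
By Bayes' rule, P(jar B | data) = (0.075) / (0.17569) = 0.42688.

0.4269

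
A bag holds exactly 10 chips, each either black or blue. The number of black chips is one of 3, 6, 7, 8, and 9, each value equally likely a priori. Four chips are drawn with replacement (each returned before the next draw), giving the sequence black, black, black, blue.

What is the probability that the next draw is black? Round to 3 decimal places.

0.722

The likelihood of the observed sequence under each hypothesis: P(data | r = 3) = (3/10)(3/10)(3/10)(7/10) = 0.0189; P(data | r = 6) = (6/10)(6/10)(6/10)(4/10) = 0.0864; P(data | r = 7) = (7/10)(7/10)(7/10)(3/10) = 0.1029; P(data | r = 8) = (8/10)(8/10)(8/10)(2/10) = 0.1024; P(data | r = 9) = (9/10)(9/10)(9/10)(1/10) = 0.0729.
The prior-weighted likelihoods are 1/5 · 0.0189 = 0.00378, 1/5 · 0.0864 = 0.01728, 1/5 · 0.1029 = 0.02058, 1/5 · 0.1024 = 0.02048, 1/5 · 0.0729 = 0.01458; with total 0.0767.
The posterior is then P(r = 3 | data) = 0.049283, P(r = 6 | data) = 0.22529, P(r = 7 | data) = 0.26832, P(r = 8 | data) = 0.26701, P(r = 9 | data) = 0.19009.
Averaging over the posterior, P(black next | data) = (3/10)(0.049283) + (3/5)(0.22529) + (7/10)(0.26832) + (4/5)(0.26701) + (9/10)(0.19009) = 0.72248.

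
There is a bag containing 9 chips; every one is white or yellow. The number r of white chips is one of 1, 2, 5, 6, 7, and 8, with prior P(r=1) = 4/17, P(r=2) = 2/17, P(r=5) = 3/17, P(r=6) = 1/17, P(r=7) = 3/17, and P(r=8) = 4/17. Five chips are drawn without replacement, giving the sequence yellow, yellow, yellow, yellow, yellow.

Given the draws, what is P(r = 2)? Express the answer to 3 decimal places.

0.158

For each hypothesis, P(data | H) works out to: P(data | r = 1) = (8/9)(7/8)(6/7)(5/6)(4/5) = 4/9; P(data | r = 2) = (7/9)(6/8)(5/7)(4/6)(3/5) = 1/6; P(data | r = 5) = (4/9)(3/8)(2/7)(1/6)(0/5) = 0; P(data | r = 6) = (3/9)(2/8)(1/7)(0/6) = 0; P(data | r = 7) = (2/9)(1/8)(0/7) = 0; P(data | r = 8) = (1/9)(0/8) = 0.
The prior-weighted likelihoods are 4/17 · 4/9 = 16/153, 2/17 · 1/6 = 1/51, 3/17 · 0 = 0, 1/17 · 0 = 0, 3/17 · 0 = 0, 4/17 · 0 = 0; summing to 19/153.
Therefore the posterior P(r = 2 | data) = (1/51) / (19/153) = 3/19.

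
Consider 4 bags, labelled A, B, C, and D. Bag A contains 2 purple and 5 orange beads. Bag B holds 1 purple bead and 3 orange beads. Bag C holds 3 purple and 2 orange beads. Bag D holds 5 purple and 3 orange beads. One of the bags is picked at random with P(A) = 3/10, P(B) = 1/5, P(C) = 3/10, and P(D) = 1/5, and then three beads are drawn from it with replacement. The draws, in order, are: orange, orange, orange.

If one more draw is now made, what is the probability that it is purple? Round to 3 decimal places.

0.315

Compute the likelihood of the observed sequence for each case: P(data | bag A) = (5/7)(5/7)(5/7) = 0.36443; P(data | bag B) = (3/4)(3/4)(3/4) = 0.42188; P(data | bag C) = (2/5)(2/5)(2/5) = 0.064; P(data | bag D) = (3/8)(3/8)(3/8) = 0.052734.
Multiplying each by its prior: 3/10 · 0.36443 = 0.10933, 1/5 · 0.42188 = 0.084375, 3/10 · 0.064 = 0.0192, 1/5 · 0.052734 = 0.010547; with total 0.22345.
The posterior is then P(bag A | data) = 0.48928, P(bag B | data) = 0.3776, P(bag C | data) = 0.085925, P(bag D | data) = 0.0472.
The predictive probability is P(purple next | data) = (2/7)(0.48928) + (1/4)(0.3776) + (3/5)(0.085925) + (5/8)(0.0472) = 0.31525.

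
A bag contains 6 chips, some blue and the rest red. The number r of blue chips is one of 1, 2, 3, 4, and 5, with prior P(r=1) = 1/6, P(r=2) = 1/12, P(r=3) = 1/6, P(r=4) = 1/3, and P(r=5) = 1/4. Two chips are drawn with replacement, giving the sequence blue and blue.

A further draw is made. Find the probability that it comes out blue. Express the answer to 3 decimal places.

Under each hypothesis, the probability of the observed sequence is: P(data | r = 1) = (1/6)(1/6) = 1/36; P(data | r = 2) = (2/6)(2/6) = 1/9; P(data | r = 3) = (3/6)(3/6) = 1/4; P(data | r = 4) = (4/6)(4/6) = 4/9; P(data | r = 5) = (5/6)(5/6) = 25/36.
Weighting by the prior gives 1/6 · 1/36 = 1/216, 1/12 · 1/9 = 1/108, 1/6 · 1/4 = 1/24, 1/3 · 4/9 = 4/27, 1/4 · 25/36 = 25/144; with total 163/432.
Dividing through by the total gives posterior P(r = 1 | data) = 2/163, P(r = 2 | data) = 4/163, P(r = 3 | data) = 18/163, P(r = 4 | data) = 64/163, P(r = 5 | data) = 75/163.
So P(blue next | data) = Σ P(blue next | H) P(H | data) = (1/6)(2/163) + (1/3)(4/163) + (1/2)(18/163) + (2/3)(64/163) + (5/6)(75/163) = 695/978.

0.711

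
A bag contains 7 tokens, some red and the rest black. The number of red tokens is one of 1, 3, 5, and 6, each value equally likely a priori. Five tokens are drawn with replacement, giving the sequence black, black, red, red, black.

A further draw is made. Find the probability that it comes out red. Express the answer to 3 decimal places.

0.439

Compute the likelihood of the observed sequence for each case: P(data | r = 1) = (6/7)(6/7)(1/7)(1/7)(6/7) = 0.012852; P(data | r = 3) = (4/7)(4/7)(3/7)(3/7)(4/7) = 0.034271; P(data | r = 5) = (2/7)(2/7)(5/7)(5/7)(2/7) = 0.0119; P(data | r = 6) = (1/7)(1/7)(6/7)(6/7)(1/7) = 0.002142.
Weighting by the prior gives 1/4 · 0.012852 = 0.0032129, 1/4 · 0.034271 = 0.0085679, 1/4 · 0.0119 = 0.002975, 1/4 · 0.002142 = 0.00053549; these sum to 0.015291.
Dividing through by the total gives posterior P(r = 1 | data) = 0.21012, P(r = 3 | data) = 0.56031, P(r = 5 | data) = 0.19455, P(r = 6 | data) = 0.035019.
So P(red next | data) = Σ P(red next | H) P(H | data) = (1/7)(0.21012) + (3/7)(0.56031) + (5/7)(0.19455) + (6/7)(0.035019) = 0.43913.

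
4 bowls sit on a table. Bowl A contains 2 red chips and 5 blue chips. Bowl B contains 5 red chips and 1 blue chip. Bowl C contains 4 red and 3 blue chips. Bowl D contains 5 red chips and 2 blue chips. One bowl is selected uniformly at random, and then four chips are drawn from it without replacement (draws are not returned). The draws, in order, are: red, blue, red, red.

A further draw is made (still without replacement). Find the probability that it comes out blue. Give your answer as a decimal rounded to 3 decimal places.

0.265

The likelihood of the observed sequence under each hypothesis: P(data | bowl A) = (2/7)(5/6)(1/5)(0/4) = 0; P(data | bowl B) = (5/6)(1/5)(4/4)(3/3) = 1/6; P(data | bowl C) = (4/7)(3/6)(3/5)(2/4) = 3/35; P(data | bowl D) = (5/7)(2/6)(4/5)(3/4) = 1/7.
Multiplying each by its prior: 1/4 · 0 = 0, 1/4 · 1/6 = 1/24, 1/4 · 3/35 = 3/140, 1/4 · 1/7 = 1/28; these sum to 83/840.
Dividing through by the total gives posterior P(bowl A | data) = 0, P(bowl B | data) = 35/83, P(bowl C | data) = 18/83, P(bowl D | data) = 30/83.
Averaging over the posterior, P(blue next | data) = (0)(35/83) + (2/3)(18/83) + (1/3)(30/83) = 22/83.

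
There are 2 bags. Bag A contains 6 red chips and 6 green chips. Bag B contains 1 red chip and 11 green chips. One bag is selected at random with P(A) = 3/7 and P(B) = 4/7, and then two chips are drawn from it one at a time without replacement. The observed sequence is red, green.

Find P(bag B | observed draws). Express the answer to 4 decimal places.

0.2895

The likelihood of the observed sequence under each hypothesis: P(data | bag A) = (6/12)(6/11) = 3/11; P(data | bag B) = (1/12)(11/11) = 1/12.
Weighting by the prior gives 3/7 · 3/11 = 9/77, 4/7 · 1/12 = 1/21; with total 38/231.
Hence P(bag B | data) = (1/21) / (38/231) = 11/38.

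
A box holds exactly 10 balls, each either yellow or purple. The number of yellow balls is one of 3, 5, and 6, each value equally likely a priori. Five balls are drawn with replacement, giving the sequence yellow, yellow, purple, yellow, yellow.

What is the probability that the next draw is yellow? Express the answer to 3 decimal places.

0.546

For each hypothesis, P(data | H) works out to: P(data | r = 3) = (3/10)(3/10)(7/10)(3/10)(3/10) = 0.00567; P(data | r = 5) = (5/10)(5/10)(5/10)(5/10)(5/10) = 0.03125; P(data | r = 6) = (6/10)(6/10)(4/10)(6/10)(6/10) = 0.05184.
Multiplying each by its prior: 1/3 · 0.00567 = 0.00189, 1/3 · 0.03125 = 0.010417, 1/3 · 0.05184 = 0.01728; summing to 0.029587.
The posterior is then P(r = 3 | data) = 0.06388, P(r = 5 | data) = 0.35207, P(r = 6 | data) = 0.58405.
The predictive probability is P(yellow next | data) = (3/10)(0.06388) + (1/2)(0.35207) + (3/5)(0.58405) = 0.54563.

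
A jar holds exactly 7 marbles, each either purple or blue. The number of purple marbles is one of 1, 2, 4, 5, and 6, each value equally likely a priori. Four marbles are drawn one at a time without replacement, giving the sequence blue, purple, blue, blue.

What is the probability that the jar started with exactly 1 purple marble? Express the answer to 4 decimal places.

0.4545

The likelihood of the observed sequence under each hypothesis: P(data | r = 1) = (6/7)(1/6)(5/5)(4/4) = 1/7; P(data | r = 2) = (5/7)(2/6)(4/5)(3/4) = 1/7; P(data | r = 4) = (3/7)(4/6)(2/5)(1/4) = 1/35; P(data | r = 5) = (2/7)(5/6)(1/5)(0/4) = 0; P(data | r = 6) = (1/7)(6/6)(0/5) = 0.
The prior-weighted likelihoods are 1/5 · 1/7 = 1/35, 1/5 · 1/7 = 1/35, 1/5 · 1/35 = 1/175, 1/5 · 0 = 0, 1/5 · 0 = 0; summing to 11/175.
By Bayes' rule, P(r = 1 | data) = (1/35) / (11/175) = 5/11.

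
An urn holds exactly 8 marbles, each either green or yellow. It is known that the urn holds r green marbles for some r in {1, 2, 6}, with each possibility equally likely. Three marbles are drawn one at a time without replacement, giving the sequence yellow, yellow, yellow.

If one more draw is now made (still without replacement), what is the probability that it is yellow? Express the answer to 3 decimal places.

For each hypothesis, P(data | H) works out to: P(data | r = 1) = (7/8)(6/7)(5/6) = 5/8; P(data | r = 2) = (6/8)(5/7)(4/6) = 5/14; P(data | r = 6) = (2/8)(1/7)(0/6) = 0.
Multiplying each by its prior: 1/3 · 5/8 = 5/24, 1/3 · 5/14 = 5/42, 1/3 · 0 = 0; summing to 55/168.
Normalising, the posterior is P(r = 1 | data) = 7/11, P(r = 2 | data) = 4/11, P(r = 6 | data) = 0.
Averaging over the posterior, P(yellow next | data) = (4/5)(7/11) + (3/5)(4/11) = 8/11.

0.727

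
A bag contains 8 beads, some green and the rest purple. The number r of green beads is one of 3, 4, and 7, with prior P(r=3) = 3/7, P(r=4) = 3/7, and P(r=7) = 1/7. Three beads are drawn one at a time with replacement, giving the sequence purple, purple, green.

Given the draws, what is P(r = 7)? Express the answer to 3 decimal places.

0.017

Under each hypothesis, the probability of the observed sequence is: P(data | r = 3) = (5/8)(5/8)(3/8) = 0.14648; P(data | r = 4) = (4/8)(4/8)(4/8) = 0.125; P(data | r = 7) = (1/8)(1/8)(7/8) = 0.013672.
Multiplying each by its prior: 3/7 · 0.14648 = 0.062779, 3/7 · 0.125 = 0.053571, 1/7 · 0.013672 = 0.0019531; these sum to 0.1183.
So P(r = 7 | data) = (0.0019531) / (0.1183) = 0.016509.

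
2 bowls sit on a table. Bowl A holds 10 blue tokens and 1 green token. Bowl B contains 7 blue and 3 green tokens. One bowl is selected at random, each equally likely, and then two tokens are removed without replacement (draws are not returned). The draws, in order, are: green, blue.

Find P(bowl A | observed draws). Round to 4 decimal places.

0.2804

Compute the likelihood of the observed sequence for each case: P(data | bowl A) = (1/11)(10/10) = 1/11; P(data | bowl B) = (3/10)(7/9) = 7/30.
Multiplying each by its prior: 1/2 · 1/11 = 1/22, 1/2 · 7/30 = 7/60; these sum to 107/660.
By Bayes' rule, P(bowl A | data) = (1/22) / (107/660) = 30/107.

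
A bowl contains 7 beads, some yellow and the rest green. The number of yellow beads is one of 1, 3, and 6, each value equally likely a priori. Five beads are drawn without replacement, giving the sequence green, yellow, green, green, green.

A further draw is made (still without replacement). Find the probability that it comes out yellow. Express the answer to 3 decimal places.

0.167

For each hypothesis, P(data | H) works out to: P(data | r = 1) = (6/7)(1/6)(5/5)(4/4)(3/3) = 1/7; P(data | r = 3) = (4/7)(3/6)(3/5)(2/4)(1/3) = 1/35; P(data | r = 6) = (1/7)(6/6)(0/5) = 0.
Weighting by the prior gives 1/3 · 1/7 = 1/21, 1/3 · 1/35 = 1/105, 1/3 · 0 = 0; with total 2/35.
Normalising, the posterior is P(r = 1 | data) = 5/6, P(r = 3 | data) = 1/6, P(r = 6 | data) = 0.
The predictive probability is P(yellow next | data) = (0)(5/6) + (1)(1/6) = 1/6.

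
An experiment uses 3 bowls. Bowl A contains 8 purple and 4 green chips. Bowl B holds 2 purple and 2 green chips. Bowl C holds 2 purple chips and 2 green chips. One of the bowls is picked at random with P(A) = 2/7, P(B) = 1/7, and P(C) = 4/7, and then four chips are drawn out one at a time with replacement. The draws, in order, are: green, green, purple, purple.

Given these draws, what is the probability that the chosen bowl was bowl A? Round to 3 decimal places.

0.240

The likelihood of the observed sequence under each hypothesis: P(data | bowl A) = (4/12)(4/12)(8/12)(8/12) = 0.049383; P(data | bowl B) = (2/4)(2/4)(2/4)(2/4) = 0.0625; P(data | bowl C) = (2/4)(2/4)(2/4)(2/4) = 0.0625.
Weighting by the prior gives 2/7 · 0.049383 = 0.014109, 1/7 · 0.0625 = 0.0089286, 4/7 · 0.0625 = 0.035714; with total 0.058752.
Hence P(bowl A | data) = (0.014109) / (0.058752) = 0.24015.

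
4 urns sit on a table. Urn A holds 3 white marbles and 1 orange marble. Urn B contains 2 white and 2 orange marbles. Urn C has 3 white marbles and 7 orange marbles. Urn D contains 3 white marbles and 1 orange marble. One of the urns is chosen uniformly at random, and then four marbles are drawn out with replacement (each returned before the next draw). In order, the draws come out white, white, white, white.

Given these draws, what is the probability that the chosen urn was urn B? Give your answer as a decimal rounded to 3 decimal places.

0.089

The likelihood of the observed sequence under each hypothesis: P(data | urn A) = (3/4)(3/4)(3/4)(3/4) = 0.31641; P(data | urn B) = (2/4)(2/4)(2/4)(2/4) = 0.0625; P(data | urn C) = (3/10)(3/10)(3/10)(3/10) = 0.0081; P(data | urn D) = (3/4)(3/4)(3/4)(3/4) = 0.31641.
Weighting by the prior gives 1/4 · 0.31641 = 0.079102, 1/4 · 0.0625 = 0.015625, 1/4 · 0.0081 = 0.002025, 1/4 · 0.31641 = 0.079102; summing to 0.17585.
By Bayes' rule, P(urn B | data) = (0.015625) / (0.17585) = 0.088853.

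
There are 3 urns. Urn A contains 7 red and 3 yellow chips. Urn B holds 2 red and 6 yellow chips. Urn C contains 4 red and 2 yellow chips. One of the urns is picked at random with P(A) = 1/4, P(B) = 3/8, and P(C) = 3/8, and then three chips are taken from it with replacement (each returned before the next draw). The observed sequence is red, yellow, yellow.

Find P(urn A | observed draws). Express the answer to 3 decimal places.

0.164

Under each hypothesis, the probability of the observed sequence is: P(data | urn A) = (7/10)(3/10)(3/10) = 0.063; P(data | urn B) = (2/8)(6/8)(6/8) = 0.14062; P(data | urn C) = (4/6)(2/6)(2/6) = 0.074074.
Multiplying each by its prior: 1/4 · 0.063 = 0.01575, 3/8 · 0.14062 = 0.052734, 3/8 · 0.074074 = 0.027778; with total 0.096262.
By Bayes' rule, P(urn A | data) = (0.01575) / (0.096262) = 0.16362.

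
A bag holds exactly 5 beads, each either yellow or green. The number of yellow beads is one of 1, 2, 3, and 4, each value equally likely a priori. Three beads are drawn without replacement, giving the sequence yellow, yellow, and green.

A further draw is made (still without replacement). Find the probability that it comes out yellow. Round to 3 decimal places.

0.600

Under each hypothesis, the probability of the observed sequence is: P(data | r = 1) = (1/5)(0/4) = 0; P(data | r = 2) = (2/5)(1/4)(3/3) = 1/10; P(data | r = 3) = (3/5)(2/4)(2/3) = 1/5; P(data | r = 4) = (4/5)(3/4)(1/3) = 1/5.
Weighting by the prior gives 1/4 · 0 = 0, 1/4 · 1/10 = 1/40, 1/4 · 1/5 = 1/20, 1/4 · 1/5 = 1/20; these sum to 1/8.
Dividing through by the total gives posterior P(r = 1 | data) = 0, P(r = 2 | data) = 1/5, P(r = 3 | data) = 2/5, P(r = 4 | data) = 2/5.
The predictive probability is P(yellow next | data) = (0)(1/5) + (1/2)(2/5) + (1)(2/5) = 3/5.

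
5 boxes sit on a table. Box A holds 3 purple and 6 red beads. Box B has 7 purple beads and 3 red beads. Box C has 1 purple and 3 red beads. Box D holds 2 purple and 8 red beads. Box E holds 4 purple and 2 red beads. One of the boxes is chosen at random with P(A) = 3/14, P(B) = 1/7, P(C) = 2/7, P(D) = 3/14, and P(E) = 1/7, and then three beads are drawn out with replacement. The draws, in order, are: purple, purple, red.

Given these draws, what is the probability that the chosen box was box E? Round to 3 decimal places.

Compute the likelihood of the observed sequence for each case: P(data | box A) = (3/9)(3/9)(6/9) = 0.074074; P(data | box B) = (7/10)(7/10)(3/10) = 0.147; P(data | box C) = (1/4)(1/4)(3/4) = 0.046875; P(data | box D) = (2/10)(2/10)(8/10) = 0.032; P(data | box E) = (4/6)(4/6)(2/6) = 0.14815.
Weighting by the prior gives 3/14 · 0.074074 = 0.015873, 1/7 · 0.147 = 0.021, 2/7 · 0.046875 = 0.013393, 3/14 · 0.032 = 0.0068571, 1/7 · 0.14815 = 0.021164; with total 0.078287.
By Bayes' rule, P(box E | data) = (0.021164) / (0.078287) = 0.27034.

0.270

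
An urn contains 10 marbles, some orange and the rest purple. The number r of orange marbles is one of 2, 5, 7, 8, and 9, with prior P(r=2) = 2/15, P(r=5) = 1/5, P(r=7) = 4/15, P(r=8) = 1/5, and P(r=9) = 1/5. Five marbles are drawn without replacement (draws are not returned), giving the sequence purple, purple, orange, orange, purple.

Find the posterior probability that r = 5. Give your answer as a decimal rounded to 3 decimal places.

Compute the likelihood of the observed sequence for each case: P(data | r = 2) = (8/10)(7/9)(2/8)(1/7)(6/6) = 0.022222; P(data | r = 5) = (5/10)(4/9)(5/8)(4/7)(3/6) = 0.039683; P(data | r = 7) = (3/10)(2/9)(7/8)(6/7)(1/6) = 0.0083333; P(data | r = 8) = (2/10)(1/9)(8/8)(7/7)(0/6) = 0; P(data | r = 9) = (1/10)(0/9) = 0.
The prior-weighted likelihoods are 2/15 · 0.022222 = 0.002963, 1/5 · 0.039683 = 0.0079365, 4/15 · 0.0083333 = 0.0022222, 1/5 · 0 = 0, 1/5 · 0 = 0; summing to 0.013122.
Therefore the posterior P(r = 5 | data) = (0.0079365) / (0.013122) = 0.60484.

0.605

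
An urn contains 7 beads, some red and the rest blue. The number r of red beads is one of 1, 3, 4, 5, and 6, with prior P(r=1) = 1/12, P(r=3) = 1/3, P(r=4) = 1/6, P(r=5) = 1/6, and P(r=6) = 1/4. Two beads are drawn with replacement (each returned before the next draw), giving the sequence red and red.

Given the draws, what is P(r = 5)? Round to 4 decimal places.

0.2203

Under each hypothesis, the probability of the observed sequence is: P(data | r = 1) = (1/7)(1/7) = 1/49; P(data | r = 3) = (3/7)(3/7) = 9/49; P(data | r = 4) = (4/7)(4/7) = 16/49; P(data | r = 5) = (5/7)(5/7) = 25/49; P(data | r = 6) = (6/7)(6/7) = 36/49.
Multiplying each by its prior: 1/12 · 1/49 = 1/588, 1/3 · 9/49 = 3/49, 1/6 · 16/49 = 8/147, 1/6 · 25/49 = 25/294, 1/4 · 36/49 = 9/49; summing to 227/588.
Therefore the posterior P(r = 5 | data) = (25/294) / (227/588) = 50/227.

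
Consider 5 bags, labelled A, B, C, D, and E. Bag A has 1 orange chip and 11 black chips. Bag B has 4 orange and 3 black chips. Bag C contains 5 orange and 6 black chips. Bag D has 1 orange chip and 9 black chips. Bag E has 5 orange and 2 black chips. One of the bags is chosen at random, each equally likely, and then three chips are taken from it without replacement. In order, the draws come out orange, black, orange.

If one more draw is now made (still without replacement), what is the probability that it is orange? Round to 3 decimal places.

0.567

The likelihood of the observed sequence under each hypothesis: P(data | bag A) = (1/12)(11/11)(0/10) = 0; P(data | bag B) = (4/7)(3/6)(3/5) = 0.17143; P(data | bag C) = (5/11)(6/10)(4/9) = 0.12121; P(data | bag D) = (1/10)(9/9)(0/8) = 0; P(data | bag E) = (5/7)(2/6)(4/5) = 0.19048.
Multiplying each by its prior: 1/5 · 0 = 0, 1/5 · 0.17143 = 0.034286, 1/5 · 0.12121 = 0.024242, 1/5 · 0 = 0, 1/5 · 0.19048 = 0.038095; summing to 0.096623.
The posterior is then P(bag A | data) = 0, P(bag B | data) = 0.35484, P(bag C | data) = 0.2509, P(bag D | data) = 0, P(bag E | data) = 0.39427.
The predictive probability is P(orange next | data) = (1/2)(0.35484) + (3/8)(0.2509) + (3/4)(0.39427) = 0.5672.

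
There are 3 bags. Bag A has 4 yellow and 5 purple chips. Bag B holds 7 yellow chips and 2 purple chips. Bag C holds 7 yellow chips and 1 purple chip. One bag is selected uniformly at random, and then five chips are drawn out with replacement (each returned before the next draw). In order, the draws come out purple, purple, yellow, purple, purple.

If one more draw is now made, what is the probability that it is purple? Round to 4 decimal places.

0.5393

Under each hypothesis, the probability of the observed sequence is: P(data | bag A) = (5/9)(5/9)(4/9)(5/9)(5/9) = 0.042338; P(data | bag B) = (2/9)(2/9)(7/9)(2/9)(2/9) = 0.0018967; P(data | bag C) = (1/8)(1/8)(7/8)(1/8)(1/8) = 0.00021362.
The prior-weighted likelihoods are 1/3 · 0.042338 = 0.014113, 1/3 · 0.0018967 = 0.00063224, 1/3 · 0.00021362 = 7.1208e-05; summing to 0.014816.
Dividing through by the total gives posterior P(bag A | data) = 0.95252, P(bag B | data) = 0.042673, P(bag C | data) = 0.0048061.
Averaging over the posterior, P(purple next | data) = (5/9)(0.95252) + (2/9)(0.042673) + (1/8)(0.0048061) = 0.53926.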